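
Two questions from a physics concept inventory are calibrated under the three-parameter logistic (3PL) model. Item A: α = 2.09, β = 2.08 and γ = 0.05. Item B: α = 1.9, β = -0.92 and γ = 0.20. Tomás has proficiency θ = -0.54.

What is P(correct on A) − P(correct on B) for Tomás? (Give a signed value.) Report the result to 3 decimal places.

-0.684

P(θ) = γ + (1 − γ) · 1 / (1 + exp(−α(θ − β)))
P_A = 0.0540
P_B = 0.7384
P_A − P_B = -0.6845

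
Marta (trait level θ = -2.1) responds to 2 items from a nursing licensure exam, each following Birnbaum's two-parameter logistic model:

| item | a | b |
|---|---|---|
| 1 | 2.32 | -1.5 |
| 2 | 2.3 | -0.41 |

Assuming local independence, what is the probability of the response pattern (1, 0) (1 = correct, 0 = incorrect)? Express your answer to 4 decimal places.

0.1951

P(θ) = 1 / (1 + exp(−a(θ − b)))
P_1 = 1/(1+e^{1.3920}) = 0.1991
P_2 = 1/(1+e^{3.8870}) = 0.0201
L = P_1 × (1−P_2) = 0.1991 × 0.9799 = 0.19509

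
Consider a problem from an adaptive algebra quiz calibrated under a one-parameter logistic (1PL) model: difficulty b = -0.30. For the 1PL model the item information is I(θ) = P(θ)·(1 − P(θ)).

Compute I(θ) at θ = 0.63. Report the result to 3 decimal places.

P = 1/(1+e^{-0.9300}) = 0.7171
P(1−P) = 0.7171 × 0.2829 = 0.2029
I = P(1−P) = 0.20288

0.203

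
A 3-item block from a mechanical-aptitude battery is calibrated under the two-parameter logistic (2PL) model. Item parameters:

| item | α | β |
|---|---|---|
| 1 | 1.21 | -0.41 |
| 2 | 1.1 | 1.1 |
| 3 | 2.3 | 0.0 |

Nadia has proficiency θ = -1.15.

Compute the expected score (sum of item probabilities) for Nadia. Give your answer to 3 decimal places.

P(θ) = 1 / (1 + exp(−α(θ − β)))
P_1 = 1/(1+e^{0.8954}) = 0.2900
P_2 = 1/(1+e^{2.4750}) = 0.0776
P_3 = 1/(1+e^{2.6450}) = 0.0663
E[score] = 0.2900 + 0.0776 + 0.0663 = 0.4339

0.434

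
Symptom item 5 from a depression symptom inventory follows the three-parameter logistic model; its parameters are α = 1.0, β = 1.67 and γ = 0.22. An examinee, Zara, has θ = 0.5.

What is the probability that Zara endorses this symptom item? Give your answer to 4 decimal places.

P(θ) = γ + (1 − γ) · 1 / (1 + exp(−α(θ − β)))
Exponent: 1.0 × (0.5 − 1.67) = -1.1700
1/(1 + e^{1.1700}) = 0.2369
P = 0.22 + 0.78 × 0.2369 = 0.4047

0.4047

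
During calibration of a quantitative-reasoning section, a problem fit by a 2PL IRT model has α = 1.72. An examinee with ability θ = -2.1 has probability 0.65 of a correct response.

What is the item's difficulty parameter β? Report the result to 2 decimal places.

-2.46

P(θ) = 1 / (1 + exp(−α(θ − β)))
logit(0.65) = ln(0.65/0.35) = 0.6190
β = θ − logit/(α) = -2.1 − 0.6190/1.7200 = -2.4599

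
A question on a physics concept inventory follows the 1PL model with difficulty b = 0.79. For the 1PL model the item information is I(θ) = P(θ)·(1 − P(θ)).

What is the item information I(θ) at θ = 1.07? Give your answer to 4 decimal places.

P = 1/(1+e^{-0.2800}) = 0.5695
P(1−P) = 0.5695 × 0.4305 = 0.2452
I = P(1−P) = 0.24516

0.2452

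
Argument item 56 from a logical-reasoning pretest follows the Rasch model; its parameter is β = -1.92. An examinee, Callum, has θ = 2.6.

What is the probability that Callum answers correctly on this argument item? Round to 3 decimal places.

0.989

P(θ) = 1 / (1 + exp(−(θ − β)))
Exponent: (2.6 − (-1.92)) = 4.5200
1/(1 + e^{-4.5200}) = 0.9892
P = 0.9892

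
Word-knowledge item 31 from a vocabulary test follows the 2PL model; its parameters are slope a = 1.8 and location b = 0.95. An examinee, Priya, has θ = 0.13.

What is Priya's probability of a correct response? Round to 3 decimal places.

0.186

P(θ) = 1 / (1 + exp(−a(θ − b)))
Exponent: 1.8 × (0.13 − 0.95) = -1.4760
1/(1 + e^{1.4760}) = 0.1860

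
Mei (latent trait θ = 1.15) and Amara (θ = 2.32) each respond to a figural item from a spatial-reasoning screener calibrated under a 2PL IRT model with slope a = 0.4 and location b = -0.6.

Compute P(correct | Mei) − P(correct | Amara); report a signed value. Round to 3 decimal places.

-0.095

P(θ) = 1 / (1 + exp(−a(θ − b)))
P(Mei) = 0.6682  [exponent 0.7000]
P(Amara) = 0.7628  [exponent 1.1680]
Difference = 0.6682 − 0.7628 = -0.0946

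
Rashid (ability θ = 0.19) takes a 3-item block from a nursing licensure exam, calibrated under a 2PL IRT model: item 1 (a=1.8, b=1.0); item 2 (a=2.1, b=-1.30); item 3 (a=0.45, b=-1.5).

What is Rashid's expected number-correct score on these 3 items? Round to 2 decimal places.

1.83

P(θ) = 1 / (1 + exp(−a(θ − b)))
P_1 = 1/(1+e^{1.4580}) = 0.1888
P_2 = 1/(1+e^{-3.1290}) = 0.9581
P_3 = 1/(1+e^{-0.7605}) = 0.6815
E[score] = 0.1888 + 0.9581 + 0.6815 = 1.8283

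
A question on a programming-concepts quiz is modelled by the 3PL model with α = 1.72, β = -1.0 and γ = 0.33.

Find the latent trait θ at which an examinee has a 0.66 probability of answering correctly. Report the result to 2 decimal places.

P(θ) = γ + (1 − γ) · 1 / (1 + exp(−α(θ − β)))
Remove guessing floor: (0.66 − 0.33)/(1 − 0.33) = 0.4925
logit = ln(0.4925/0.5075) = -0.0299
θ = β + logit/(α) = -1.0 + (-0.0299)/1.7200 = -1.0174

-1.02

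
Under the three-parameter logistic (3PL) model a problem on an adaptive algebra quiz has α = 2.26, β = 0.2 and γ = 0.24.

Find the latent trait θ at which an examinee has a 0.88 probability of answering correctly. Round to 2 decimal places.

0.94

P(θ) = γ + (1 − γ) · 1 / (1 + exp(−α(θ − β)))
Remove guessing floor: (0.88 − 0.24)/(1 − 0.24) = 0.8421
logit = ln(0.8421/0.1579) = 1.6740
θ = β + logit/(α) = 0.2 + 1.6740/2.2600 = 0.9407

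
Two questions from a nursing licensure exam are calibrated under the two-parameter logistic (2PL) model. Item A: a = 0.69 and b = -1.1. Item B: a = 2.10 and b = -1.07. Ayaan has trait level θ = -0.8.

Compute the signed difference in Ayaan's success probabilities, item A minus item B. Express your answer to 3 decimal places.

-0.087

P(θ) = 1 / (1 + exp(−a(θ − b)))
P_A = 0.5516
P_B = 0.6381
P_A − P_B = -0.0865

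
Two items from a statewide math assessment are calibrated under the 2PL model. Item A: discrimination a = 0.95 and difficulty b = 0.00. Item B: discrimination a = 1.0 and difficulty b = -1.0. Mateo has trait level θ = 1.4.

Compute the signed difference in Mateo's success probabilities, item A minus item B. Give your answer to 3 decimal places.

P(θ) = 1 / (1 + exp(−a(θ − b)))
P_A = 0.7908
P_B = 0.9168
P_A − P_B = -0.1260

-0.126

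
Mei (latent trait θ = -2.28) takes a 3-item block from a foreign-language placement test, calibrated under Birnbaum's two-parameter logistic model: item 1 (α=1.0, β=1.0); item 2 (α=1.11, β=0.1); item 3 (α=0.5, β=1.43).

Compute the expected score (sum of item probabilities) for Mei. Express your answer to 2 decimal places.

0.24

P(θ) = 1 / (1 + exp(−α(θ − β)))
P_1 = 1/(1+e^{3.2800}) = 0.0363
P_2 = 1/(1+e^{2.6418}) = 0.0665
P_3 = 1/(1+e^{1.8550}) = 0.1353
E[score] = 0.0363 + 0.0665 + 0.1353 = 0.2380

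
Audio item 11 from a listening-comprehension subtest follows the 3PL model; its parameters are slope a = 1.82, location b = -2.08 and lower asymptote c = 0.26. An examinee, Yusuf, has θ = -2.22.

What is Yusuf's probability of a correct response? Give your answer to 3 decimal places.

0.583

P(θ) = c + (1 − c) · 1 / (1 + exp(−a(θ − b)))
Exponent: 1.82 × (-2.22 − (-2.08)) = -0.2548
1/(1 + e^{0.2548}) = 0.4366
P = 0.26 + 0.74 × 0.4366 = 0.5831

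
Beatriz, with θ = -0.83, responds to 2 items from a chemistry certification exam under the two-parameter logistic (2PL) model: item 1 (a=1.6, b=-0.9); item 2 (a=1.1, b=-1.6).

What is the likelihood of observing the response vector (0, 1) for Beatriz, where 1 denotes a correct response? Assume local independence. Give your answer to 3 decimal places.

0.330

P(θ) = 1 / (1 + exp(−a(θ − b)))
P_1 = 1/(1+e^{-0.1120}) = 0.5280
P_2 = 1/(1+e^{-0.8470}) = 0.6999
L = (1−P_1) × P_2 = 0.4720 × 0.6999 = 0.33039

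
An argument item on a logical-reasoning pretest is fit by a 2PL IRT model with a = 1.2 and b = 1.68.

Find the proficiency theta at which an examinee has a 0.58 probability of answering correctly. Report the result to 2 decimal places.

P(theta) = 1 / (1 + exp(−a(theta − b)))
logit = ln(0.5800/0.4200) = 0.3228
theta = b + logit/(a) = 1.68 + 0.3228/1.2000 = 1.9490

1.95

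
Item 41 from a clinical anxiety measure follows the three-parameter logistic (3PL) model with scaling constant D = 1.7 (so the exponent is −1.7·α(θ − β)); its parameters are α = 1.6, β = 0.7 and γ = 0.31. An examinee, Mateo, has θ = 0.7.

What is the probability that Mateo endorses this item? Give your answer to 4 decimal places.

P(θ) = γ + (1 − γ) · 1 / (1 + exp(−D·α(θ − β)))
Exponent: 1.7 × 1.6 × (0.7 − 0.7) = 0.0000
1/(1 + e^{0.0000}) = 0.5000
P = 0.31 + 0.69 × 0.5000 = 0.6550

0.6550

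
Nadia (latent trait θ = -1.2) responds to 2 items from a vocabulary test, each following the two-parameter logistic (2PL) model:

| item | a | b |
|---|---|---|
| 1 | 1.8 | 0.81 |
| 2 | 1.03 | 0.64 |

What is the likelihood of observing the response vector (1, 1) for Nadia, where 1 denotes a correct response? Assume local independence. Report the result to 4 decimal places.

P(θ) = 1 / (1 + exp(−a(θ − b)))
P_1 = 1/(1+e^{3.6180}) = 0.0261
P_2 = 1/(1+e^{1.8952}) = 0.1307
L = P_1 × P_2 = 0.0261 × 0.1307 = 0.00341

0.0034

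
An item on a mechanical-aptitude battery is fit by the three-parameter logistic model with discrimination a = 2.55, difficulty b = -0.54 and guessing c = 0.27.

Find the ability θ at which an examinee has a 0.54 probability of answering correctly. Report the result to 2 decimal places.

P(θ) = c + (1 − c) · 1 / (1 + exp(−a(θ − b)))
Remove guessing floor: (0.54 − 0.27)/(1 − 0.27) = 0.3699
logit = ln(0.3699/0.6301) = -0.5328
θ = b + logit/(a) = -0.54 + (-0.5328)/2.5500 = -0.7489

-0.75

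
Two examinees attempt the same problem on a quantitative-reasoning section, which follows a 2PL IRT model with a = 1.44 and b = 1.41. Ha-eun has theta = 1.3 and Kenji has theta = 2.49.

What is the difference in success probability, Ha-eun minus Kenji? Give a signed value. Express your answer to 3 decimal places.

-0.365

P(theta) = 1 / (1 + exp(−a(theta − b)))
P(Ha-eun) = 0.4605  [exponent -0.1584]
P(Kenji) = 0.8257  [exponent 1.5552]
Difference = 0.4605 − 0.8257 = -0.3652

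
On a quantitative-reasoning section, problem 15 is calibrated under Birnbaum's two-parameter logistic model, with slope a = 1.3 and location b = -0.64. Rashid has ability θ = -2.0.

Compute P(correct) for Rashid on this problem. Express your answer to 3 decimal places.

P(θ) = 1 / (1 + exp(−a(θ − b)))
Exponent: 1.3 × (-2.0 − (-0.64)) = -1.7680
1/(1 + e^{1.7680}) = 0.1458

0.146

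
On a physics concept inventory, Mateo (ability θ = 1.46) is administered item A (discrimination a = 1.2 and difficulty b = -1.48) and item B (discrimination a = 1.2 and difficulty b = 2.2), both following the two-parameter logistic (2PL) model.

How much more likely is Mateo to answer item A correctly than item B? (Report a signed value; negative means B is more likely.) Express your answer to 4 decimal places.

P(θ) = 1 / (1 + exp(−a(θ − b)))
P_A = 0.9715
P_B = 0.2915
P_A − P_B = 0.6800

0.6800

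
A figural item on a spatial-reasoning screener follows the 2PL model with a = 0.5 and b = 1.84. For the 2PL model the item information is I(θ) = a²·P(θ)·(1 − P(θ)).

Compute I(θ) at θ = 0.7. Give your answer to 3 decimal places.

0.058

P = 1/(1+e^{0.5700}) = 0.3612
P(1−P) = 0.3612 × 0.6388 = 0.2307
I = a² × P(1−P) = 0.5² × 0.2307 = 0.05769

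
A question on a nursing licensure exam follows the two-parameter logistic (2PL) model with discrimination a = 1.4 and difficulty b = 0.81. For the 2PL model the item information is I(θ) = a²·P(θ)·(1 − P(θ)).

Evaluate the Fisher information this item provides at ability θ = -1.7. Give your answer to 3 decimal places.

0.055

P = 1/(1+e^{3.5140}) = 0.0289
P(1−P) = 0.0289 × 0.9711 = 0.0281
I = a² × P(1−P) = 1.4² × 0.0281 = 0.05504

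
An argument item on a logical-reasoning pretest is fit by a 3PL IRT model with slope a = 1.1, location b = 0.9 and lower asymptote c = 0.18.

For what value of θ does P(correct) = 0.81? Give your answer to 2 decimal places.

1.99

P(θ) = c + (1 − c) · 1 / (1 + exp(−a(θ − b)))
Remove guessing floor: (0.81 − 0.18)/(1 − 0.18) = 0.7683
logit = ln(0.7683/0.2317) = 1.1987
θ = b + logit/(a) = 0.9 + 1.1987/1.1000 = 1.9897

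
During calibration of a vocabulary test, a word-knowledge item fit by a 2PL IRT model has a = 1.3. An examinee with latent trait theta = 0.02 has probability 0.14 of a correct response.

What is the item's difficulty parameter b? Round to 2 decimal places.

1.42

P(theta) = 1 / (1 + exp(−a(theta − b)))
logit(0.14) = ln(0.14/0.86) = -1.8153
b = theta − logit/(a) = 0.02 − (-1.8153)/1.3000 = 1.4164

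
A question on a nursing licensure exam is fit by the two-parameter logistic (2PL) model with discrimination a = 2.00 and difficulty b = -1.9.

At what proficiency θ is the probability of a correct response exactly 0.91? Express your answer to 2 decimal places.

P(θ) = 1 / (1 + exp(−a(θ − b)))
logit = ln(0.9100/0.0900) = 2.3136
θ = b + logit/(a) = -1.9 + 2.3136/2.0000 = -0.7432

-0.74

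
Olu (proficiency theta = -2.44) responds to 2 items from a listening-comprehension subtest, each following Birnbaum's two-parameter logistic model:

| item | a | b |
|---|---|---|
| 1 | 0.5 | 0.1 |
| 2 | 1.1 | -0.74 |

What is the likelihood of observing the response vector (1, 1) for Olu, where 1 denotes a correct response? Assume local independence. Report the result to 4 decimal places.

P(theta) = 1 / (1 + exp(−a(theta − b)))
P_1 = 1/(1+e^{1.2700}) = 0.2193
P_2 = 1/(1+e^{1.8700}) = 0.1335
L = P_1 × P_2 = 0.2193 × 0.1335 = 0.02928

0.0293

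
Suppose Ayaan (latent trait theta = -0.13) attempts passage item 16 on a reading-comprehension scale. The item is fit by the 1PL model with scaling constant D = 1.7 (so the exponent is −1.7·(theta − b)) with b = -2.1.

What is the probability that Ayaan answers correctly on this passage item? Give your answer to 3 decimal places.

P(theta) = 1 / (1 + exp(−D·(theta − b)))
Exponent: 1.7 × (-0.13 − (-2.1)) = 3.3490
1/(1 + e^{-3.3490}) = 0.9661
P = 0.9661

0.966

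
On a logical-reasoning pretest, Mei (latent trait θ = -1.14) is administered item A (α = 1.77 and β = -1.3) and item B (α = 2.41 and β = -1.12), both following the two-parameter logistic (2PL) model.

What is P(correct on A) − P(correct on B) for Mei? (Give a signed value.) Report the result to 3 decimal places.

P(θ) = 1 / (1 + exp(−α(θ − β)))
P_A = 0.5703
P_B = 0.4880
P_A − P_B = 0.0824

0.082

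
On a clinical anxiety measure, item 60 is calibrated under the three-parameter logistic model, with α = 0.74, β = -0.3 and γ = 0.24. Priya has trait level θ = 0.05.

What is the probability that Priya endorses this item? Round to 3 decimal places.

0.669

P(θ) = γ + (1 − γ) · 1 / (1 + exp(−α(θ − β)))
Exponent: 0.74 × (0.05 − (-0.3)) = 0.2590
1/(1 + e^{-0.2590}) = 0.5644
P = 0.24 + 0.76 × 0.5644 = 0.6689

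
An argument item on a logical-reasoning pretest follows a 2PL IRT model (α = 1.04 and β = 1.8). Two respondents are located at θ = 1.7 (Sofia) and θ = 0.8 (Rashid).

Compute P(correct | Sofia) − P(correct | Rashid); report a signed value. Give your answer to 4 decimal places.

P(θ) = 1 / (1 + exp(−α(θ − β)))
P(Sofia) = 0.4740  [exponent -0.1040]
P(Rashid) = 0.2611  [exponent -1.0400]
Difference = 0.4740 − 0.2611 = 0.2129

0.2129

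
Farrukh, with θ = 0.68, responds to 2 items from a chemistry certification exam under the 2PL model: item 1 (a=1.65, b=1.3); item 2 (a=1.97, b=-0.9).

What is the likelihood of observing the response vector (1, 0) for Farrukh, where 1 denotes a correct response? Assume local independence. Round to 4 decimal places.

0.0113

P(θ) = 1 / (1 + exp(−a(θ − b)))
P_1 = 1/(1+e^{1.0230}) = 0.2644
P_2 = 1/(1+e^{-3.1126}) = 0.9574
L = P_1 × (1−P_2) = 0.2644 × 0.0426 = 0.01126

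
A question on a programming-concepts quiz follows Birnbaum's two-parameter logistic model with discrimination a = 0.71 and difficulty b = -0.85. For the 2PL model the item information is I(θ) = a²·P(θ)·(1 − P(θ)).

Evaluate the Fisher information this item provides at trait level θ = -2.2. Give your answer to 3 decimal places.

P = 1/(1+e^{0.9585}) = 0.2772
P(1−P) = 0.2772 × 0.7228 = 0.2004
I = a² × P(1−P) = 0.71² × 0.2004 = 0.10100

0.101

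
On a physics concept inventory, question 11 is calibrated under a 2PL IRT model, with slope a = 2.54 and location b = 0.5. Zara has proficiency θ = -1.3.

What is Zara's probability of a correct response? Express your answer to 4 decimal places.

P(θ) = 1 / (1 + exp(−a(θ − b)))
Exponent: 2.54 × (-1.3 − 0.5) = -4.5720
1/(1 + e^{4.5720}) = 0.0102

0.0102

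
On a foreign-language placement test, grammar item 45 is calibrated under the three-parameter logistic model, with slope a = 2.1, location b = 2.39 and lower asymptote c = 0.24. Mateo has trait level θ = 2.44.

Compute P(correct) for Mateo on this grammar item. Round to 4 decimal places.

0.6399

P(θ) = c + (1 − c) · 1 / (1 + exp(−a(θ − b)))
Exponent: 2.1 × (2.44 − 2.39) = 0.1050
1/(1 + e^{-0.1050}) = 0.5262
P = 0.24 + 0.76 × 0.5262 = 0.6399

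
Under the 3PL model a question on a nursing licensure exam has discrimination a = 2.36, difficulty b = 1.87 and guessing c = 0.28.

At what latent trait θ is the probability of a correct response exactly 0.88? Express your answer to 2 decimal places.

2.55

P(θ) = c + (1 − c) · 1 / (1 + exp(−a(θ − b)))
Remove guessing floor: (0.88 − 0.28)/(1 − 0.28) = 0.8333
logit = ln(0.8333/0.1667) = 1.6094
θ = b + logit/(a) = 1.87 + 1.6094/2.3600 = 2.5520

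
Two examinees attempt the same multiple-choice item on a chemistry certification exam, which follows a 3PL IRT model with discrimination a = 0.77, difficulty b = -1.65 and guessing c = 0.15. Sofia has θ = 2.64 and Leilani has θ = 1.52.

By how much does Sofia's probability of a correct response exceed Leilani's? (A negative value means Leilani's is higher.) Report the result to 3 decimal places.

P(θ) = c + (1 − c) · 1 / (1 + exp(−a(θ − b)))
P(Sofia) = 0.9699  [exponent 3.3033]
P(Leilani) = 0.9319  [exponent 2.4409]
Difference = 0.9699 − 0.9319 = 0.0380

0.038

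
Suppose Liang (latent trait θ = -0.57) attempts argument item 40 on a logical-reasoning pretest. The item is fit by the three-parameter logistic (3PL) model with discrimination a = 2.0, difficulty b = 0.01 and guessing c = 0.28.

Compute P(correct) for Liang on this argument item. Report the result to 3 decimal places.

0.452

P(θ) = c + (1 − c) · 1 / (1 + exp(−a(θ − b)))
Exponent: 2.0 × (-0.57 − 0.01) = -1.1600
1/(1 + e^{1.1600}) = 0.2387
P = 0.28 + 0.72 × 0.2387 = 0.4518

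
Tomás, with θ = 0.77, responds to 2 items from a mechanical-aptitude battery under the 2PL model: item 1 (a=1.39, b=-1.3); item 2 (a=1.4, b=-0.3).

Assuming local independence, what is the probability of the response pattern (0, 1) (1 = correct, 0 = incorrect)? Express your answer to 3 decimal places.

0.044

P(θ) = 1 / (1 + exp(−a(θ − b)))
P_1 = 1/(1+e^{-2.8773}) = 0.9467
P_2 = 1/(1+e^{-1.4980}) = 0.8173
L = (1−P_1) × P_2 = 0.0533 × 0.8173 = 0.04355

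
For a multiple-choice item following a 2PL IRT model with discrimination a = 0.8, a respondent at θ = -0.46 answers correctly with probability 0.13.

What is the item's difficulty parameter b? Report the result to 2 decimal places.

1.92

P(θ) = 1 / (1 + exp(−a(θ − b)))
logit(0.13) = ln(0.13/0.87) = -1.9010
b = θ − logit/(a) = -0.46 − (-1.9010)/0.8000 = 1.9162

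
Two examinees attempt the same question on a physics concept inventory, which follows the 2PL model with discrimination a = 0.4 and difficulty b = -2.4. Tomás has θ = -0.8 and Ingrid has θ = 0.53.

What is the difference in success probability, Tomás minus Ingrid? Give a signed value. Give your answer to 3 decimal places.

-0.109

P(θ) = 1 / (1 + exp(−a(θ − b)))
P(Tomás) = 0.6548  [exponent 0.6400]
P(Ingrid) = 0.7635  [exponent 1.1720]
Difference = 0.6548 − 0.7635 = -0.1088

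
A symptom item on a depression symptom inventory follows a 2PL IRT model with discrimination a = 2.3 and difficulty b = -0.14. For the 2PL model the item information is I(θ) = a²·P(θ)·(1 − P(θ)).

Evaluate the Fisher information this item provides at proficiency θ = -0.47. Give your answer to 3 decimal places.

P = 1/(1+e^{0.7590}) = 0.3189
P(1−P) = 0.3189 × 0.6811 = 0.2172
I = a² × P(1−P) = 2.3² × 0.2172 = 1.14893

1.149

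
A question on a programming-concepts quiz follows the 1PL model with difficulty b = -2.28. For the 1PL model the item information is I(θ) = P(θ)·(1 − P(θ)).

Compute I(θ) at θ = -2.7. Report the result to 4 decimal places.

0.2393

P = 1/(1+e^{0.4200}) = 0.3965
P(1−P) = 0.3965 × 0.6035 = 0.2393
I = P(1−P) = 0.23929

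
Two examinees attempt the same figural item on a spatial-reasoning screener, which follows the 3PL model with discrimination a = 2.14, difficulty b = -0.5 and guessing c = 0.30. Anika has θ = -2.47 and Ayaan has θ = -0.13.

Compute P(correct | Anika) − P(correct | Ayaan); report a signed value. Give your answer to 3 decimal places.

P(θ) = c + (1 − c) · 1 / (1 + exp(−a(θ − b)))
P(Anika) = 0.3102  [exponent -4.2158]
P(Ayaan) = 0.7818  [exponent 0.7918]
Difference = 0.3102 − 0.7818 = -0.4716

-0.472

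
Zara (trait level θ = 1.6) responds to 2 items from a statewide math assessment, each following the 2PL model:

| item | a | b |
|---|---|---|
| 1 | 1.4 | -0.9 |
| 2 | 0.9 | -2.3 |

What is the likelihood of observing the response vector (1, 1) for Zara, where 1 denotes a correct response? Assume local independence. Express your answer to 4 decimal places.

P(θ) = 1 / (1 + exp(−a(θ − b)))
P_1 = 1/(1+e^{-3.5000}) = 0.9707
P_2 = 1/(1+e^{-3.5100}) = 0.9710
L = P_1 × P_2 = 0.9707 × 0.9710 = 0.94251

0.9425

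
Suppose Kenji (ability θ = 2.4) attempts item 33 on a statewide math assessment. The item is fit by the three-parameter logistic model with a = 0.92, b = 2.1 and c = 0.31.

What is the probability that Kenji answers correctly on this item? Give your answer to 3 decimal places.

0.702

P(θ) = c + (1 − c) · 1 / (1 + exp(−a(θ − b)))
Exponent: 0.92 × (2.4 − 2.1) = 0.2760
1/(1 + e^{-0.2760}) = 0.5686
P = 0.31 + 0.69 × 0.5686 = 0.7023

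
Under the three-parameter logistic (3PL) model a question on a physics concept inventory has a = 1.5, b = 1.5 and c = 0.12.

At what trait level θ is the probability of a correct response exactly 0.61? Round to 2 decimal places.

P(θ) = c + (1 − c) · 1 / (1 + exp(−a(θ − b)))
Remove guessing floor: (0.61 − 0.12)/(1 − 0.12) = 0.5568
logit = ln(0.5568/0.4432) = 0.2283
θ = b + logit/(a) = 1.5 + 0.2283/1.5000 = 1.6522

1.65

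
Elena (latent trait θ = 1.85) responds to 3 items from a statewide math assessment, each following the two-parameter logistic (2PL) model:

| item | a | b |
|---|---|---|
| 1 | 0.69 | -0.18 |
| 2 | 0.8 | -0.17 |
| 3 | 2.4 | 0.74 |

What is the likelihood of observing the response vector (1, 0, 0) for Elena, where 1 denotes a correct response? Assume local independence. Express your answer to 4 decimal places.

0.0087

P(θ) = 1 / (1 + exp(−a(θ − b)))
P_1 = 1/(1+e^{-1.4007}) = 0.8023
P_2 = 1/(1+e^{-1.6160}) = 0.8342
P_3 = 1/(1+e^{-2.6640}) = 0.9349
L = P_1 × (1−P_2) × (1−P_3) = 0.8023 × 0.1658 × 0.0651 = 0.00866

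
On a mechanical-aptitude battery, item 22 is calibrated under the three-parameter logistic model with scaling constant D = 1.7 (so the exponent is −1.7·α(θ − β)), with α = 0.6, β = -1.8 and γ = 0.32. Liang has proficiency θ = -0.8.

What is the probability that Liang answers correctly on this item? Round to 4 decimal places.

0.8198

P(θ) = γ + (1 − γ) · 1 / (1 + exp(−D·α(θ − β)))
Exponent: 1.7 × 0.6 × (-0.8 − (-1.8)) = 1.0200
1/(1 + e^{-1.0200}) = 0.7350
P = 0.32 + 0.68 × 0.7350 = 0.8198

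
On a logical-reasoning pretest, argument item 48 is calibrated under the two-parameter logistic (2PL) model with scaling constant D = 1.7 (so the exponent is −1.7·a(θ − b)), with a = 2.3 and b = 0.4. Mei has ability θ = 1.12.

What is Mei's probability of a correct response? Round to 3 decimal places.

P(θ) = 1 / (1 + exp(−D·a(θ − b)))
Exponent: 1.7 × 2.3 × (1.12 − 0.4) = 2.8152
1/(1 + e^{-2.8152}) = 0.9435
P = 0.9435

0.943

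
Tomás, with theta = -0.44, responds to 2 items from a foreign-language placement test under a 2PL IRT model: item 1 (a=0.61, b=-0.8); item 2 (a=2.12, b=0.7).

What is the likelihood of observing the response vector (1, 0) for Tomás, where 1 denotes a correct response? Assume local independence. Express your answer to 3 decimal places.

0.509

P(theta) = 1 / (1 + exp(−a(theta − b)))
P_1 = 1/(1+e^{-0.2196}) = 0.5547
P_2 = 1/(1+e^{2.4168}) = 0.0819
L = P_1 × (1−P_2) = 0.5547 × 0.9181 = 0.50925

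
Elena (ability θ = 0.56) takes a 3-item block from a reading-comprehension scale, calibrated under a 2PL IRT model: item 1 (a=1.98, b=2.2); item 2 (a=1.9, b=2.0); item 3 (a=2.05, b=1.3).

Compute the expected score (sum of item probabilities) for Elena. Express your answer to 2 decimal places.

P(θ) = 1 / (1 + exp(−a(θ − b)))
P_1 = 1/(1+e^{3.2472}) = 0.0374
P_2 = 1/(1+e^{2.7360}) = 0.0609
P_3 = 1/(1+e^{1.5170}) = 0.1799
E[score] = 0.0374 + 0.0609 + 0.1799 = 0.2782

0.28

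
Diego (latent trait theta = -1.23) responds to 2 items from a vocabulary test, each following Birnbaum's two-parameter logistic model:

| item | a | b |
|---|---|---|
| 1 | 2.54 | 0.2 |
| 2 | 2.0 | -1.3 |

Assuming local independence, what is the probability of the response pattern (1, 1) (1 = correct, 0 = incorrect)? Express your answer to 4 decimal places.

0.0138

P(theta) = 1 / (1 + exp(−a(theta − b)))
P_1 = 1/(1+e^{3.6322}) = 0.0258
P_2 = 1/(1+e^{-0.1400}) = 0.5349
L = P_1 × P_2 = 0.0258 × 0.5349 = 0.01379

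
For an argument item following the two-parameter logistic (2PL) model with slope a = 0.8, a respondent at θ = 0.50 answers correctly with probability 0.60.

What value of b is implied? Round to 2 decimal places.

-0.01

P(θ) = 1 / (1 + exp(−a(θ − b)))
logit(0.60) = ln(0.60/0.40) = 0.4055
b = θ − logit/(a) = 0.50 − 0.4055/0.8000 = -0.0068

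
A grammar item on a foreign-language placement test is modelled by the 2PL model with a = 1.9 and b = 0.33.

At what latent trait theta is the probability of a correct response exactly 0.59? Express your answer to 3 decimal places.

P(theta) = 1 / (1 + exp(−a(theta − b)))
logit = ln(0.5900/0.4100) = 0.3640
theta = b + logit/(a) = 0.33 + 0.3640/1.9000 = 0.5216

0.522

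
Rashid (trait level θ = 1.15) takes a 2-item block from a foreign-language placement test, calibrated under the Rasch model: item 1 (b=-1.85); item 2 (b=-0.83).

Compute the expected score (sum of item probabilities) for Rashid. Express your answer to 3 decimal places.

1.831

P(θ) = 1 / (1 + exp(−(θ − b)))
P_1 = 1/(1+e^{-3.0000}) = 0.9526
P_2 = 1/(1+e^{-1.9800}) = 0.8787
E[score] = 0.9526 + 0.8787 = 1.8313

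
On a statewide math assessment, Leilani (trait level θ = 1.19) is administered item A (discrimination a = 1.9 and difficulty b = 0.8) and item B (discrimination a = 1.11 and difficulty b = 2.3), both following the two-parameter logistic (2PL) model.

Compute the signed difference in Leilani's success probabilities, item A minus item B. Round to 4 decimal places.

P(θ) = 1 / (1 + exp(−a(θ − b)))
P_A = 0.6772
P_B = 0.2258
P_A − P_B = 0.4514

0.4514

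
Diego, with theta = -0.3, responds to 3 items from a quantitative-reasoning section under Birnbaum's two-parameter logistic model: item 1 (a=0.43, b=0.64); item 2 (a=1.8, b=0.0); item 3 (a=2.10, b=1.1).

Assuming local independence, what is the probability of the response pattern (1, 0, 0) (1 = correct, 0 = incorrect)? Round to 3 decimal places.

P(theta) = 1 / (1 + exp(−a(theta − b)))
P_1 = 1/(1+e^{0.4042}) = 0.4003
P_2 = 1/(1+e^{0.5400}) = 0.3682
P_3 = 1/(1+e^{2.9400}) = 0.0502
L = P_1 × (1−P_2) × (1−P_3) = 0.4003 × 0.6318 × 0.9498 = 0.24022

0.240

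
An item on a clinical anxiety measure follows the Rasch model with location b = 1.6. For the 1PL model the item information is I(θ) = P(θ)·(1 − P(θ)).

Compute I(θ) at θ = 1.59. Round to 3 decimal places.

0.250

P = 1/(1+e^{0.0100}) = 0.4975
P(1−P) = 0.4975 × 0.5025 = 0.2500
I = P(1−P) = 0.24999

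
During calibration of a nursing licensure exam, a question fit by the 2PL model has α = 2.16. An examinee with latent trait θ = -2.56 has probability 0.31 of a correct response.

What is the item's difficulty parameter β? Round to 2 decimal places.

P(θ) = 1 / (1 + exp(−α(θ − β)))
logit(0.31) = ln(0.31/0.69) = -0.8001
β = θ − logit/(α) = -2.56 − (-0.8001)/2.1600 = -2.1896

-2.19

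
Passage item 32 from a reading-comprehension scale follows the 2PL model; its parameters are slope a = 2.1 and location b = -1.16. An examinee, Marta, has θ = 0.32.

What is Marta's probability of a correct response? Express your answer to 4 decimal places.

P(θ) = 1 / (1 + exp(−a(θ − b)))
Exponent: 2.1 × (0.32 − (-1.16)) = 3.1080
1/(1 + e^{-3.1080}) = 0.9572

0.9572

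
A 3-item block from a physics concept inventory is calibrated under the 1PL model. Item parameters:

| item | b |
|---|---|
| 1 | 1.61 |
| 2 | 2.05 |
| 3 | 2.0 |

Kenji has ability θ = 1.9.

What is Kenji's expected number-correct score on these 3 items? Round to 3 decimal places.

1.510

P(θ) = 1 / (1 + exp(−(θ − b)))
P_1 = 1/(1+e^{-0.2900}) = 0.5720
P_2 = 1/(1+e^{0.1500}) = 0.4626
P_3 = 1/(1+e^{0.1000}) = 0.4750
E[score] = 0.5720 + 0.4626 + 0.4750 = 1.5096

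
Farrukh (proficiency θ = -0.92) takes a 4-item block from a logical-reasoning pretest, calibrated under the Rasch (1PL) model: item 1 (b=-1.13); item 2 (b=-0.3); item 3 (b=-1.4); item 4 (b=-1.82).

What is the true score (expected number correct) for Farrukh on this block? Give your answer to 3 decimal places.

2.231

P(θ) = 1 / (1 + exp(−(θ − b)))
P_1 = 1/(1+e^{-0.2100}) = 0.5523
P_2 = 1/(1+e^{0.6200}) = 0.3498
P_3 = 1/(1+e^{-0.4800}) = 0.6177
P_4 = 1/(1+e^{-0.9000}) = 0.7109
E[score] = 0.5523 + 0.3498 + 0.6177 + 0.7109 = 2.2308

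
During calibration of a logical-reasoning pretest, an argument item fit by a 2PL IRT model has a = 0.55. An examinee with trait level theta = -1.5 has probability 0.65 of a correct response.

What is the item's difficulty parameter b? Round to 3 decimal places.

P(theta) = 1 / (1 + exp(−a(theta − b)))
logit(0.65) = ln(0.65/0.35) = 0.6190
b = theta − logit/(a) = -1.5 − 0.6190/0.5500 = -2.6255

-2.626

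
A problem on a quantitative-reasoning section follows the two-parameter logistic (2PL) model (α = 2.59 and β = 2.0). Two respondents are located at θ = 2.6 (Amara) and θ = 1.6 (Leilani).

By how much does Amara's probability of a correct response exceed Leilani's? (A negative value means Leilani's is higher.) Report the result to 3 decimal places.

P(θ) = 1 / (1 + exp(−α(θ − β)))
P(Amara) = 0.8255  [exponent 1.5540]
P(Leilani) = 0.2619  [exponent -1.0360]
Difference = 0.8255 − 0.2619 = 0.5636

0.564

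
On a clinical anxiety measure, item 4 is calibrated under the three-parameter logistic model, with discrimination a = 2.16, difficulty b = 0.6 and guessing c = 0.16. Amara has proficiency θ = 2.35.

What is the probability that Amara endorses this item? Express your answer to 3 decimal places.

P(θ) = c + (1 − c) · 1 / (1 + exp(−a(θ − b)))
Exponent: 2.16 × (2.35 − 0.6) = 3.7800
1/(1 + e^{-3.7800}) = 0.9777
P = 0.16 + 0.84 × 0.9777 = 0.9813

0.981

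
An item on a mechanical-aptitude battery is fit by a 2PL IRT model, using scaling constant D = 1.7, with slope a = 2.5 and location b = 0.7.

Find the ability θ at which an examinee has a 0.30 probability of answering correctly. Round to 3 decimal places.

0.501

P(θ) = 1 / (1 + exp(−D·a(θ − b)))
logit = ln(0.3000/0.7000) = -0.8473
θ = b + logit/(1.7·a) = 0.7 + (-0.8473)/4.2500 = 0.5006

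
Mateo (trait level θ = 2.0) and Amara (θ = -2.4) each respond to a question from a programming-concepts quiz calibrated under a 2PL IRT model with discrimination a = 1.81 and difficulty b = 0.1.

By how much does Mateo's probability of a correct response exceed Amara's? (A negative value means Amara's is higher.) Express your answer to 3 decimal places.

0.958

P(θ) = 1 / (1 + exp(−a(θ − b)))
P(Mateo) = 0.9689  [exponent 3.4390]
P(Amara) = 0.0107  [exponent -4.5250]
Difference = 0.9689 − 0.0107 = 0.9582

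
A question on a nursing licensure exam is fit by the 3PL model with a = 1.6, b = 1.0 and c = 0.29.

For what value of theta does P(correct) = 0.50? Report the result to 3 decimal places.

P(theta) = c + (1 − c) · 1 / (1 + exp(−a(theta − b)))
Remove guessing floor: (0.50 − 0.29)/(1 − 0.29) = 0.2958
logit = ln(0.2958/0.7042) = -0.8675
theta = b + logit/(a) = 1.0 + (-0.8675)/1.6000 = 0.4578

0.458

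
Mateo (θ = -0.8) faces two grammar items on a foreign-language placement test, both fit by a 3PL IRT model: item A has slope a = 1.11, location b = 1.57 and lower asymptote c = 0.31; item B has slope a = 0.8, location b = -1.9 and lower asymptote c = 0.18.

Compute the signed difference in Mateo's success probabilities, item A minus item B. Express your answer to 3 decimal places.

P(θ) = c + (1 − c) · 1 / (1 + exp(−a(θ − b)))
P_A = 0.3564
P_B = 0.7596
P_A − P_B = -0.4032

-0.403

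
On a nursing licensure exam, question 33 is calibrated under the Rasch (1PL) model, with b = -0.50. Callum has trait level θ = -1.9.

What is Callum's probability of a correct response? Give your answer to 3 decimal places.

0.198

P(θ) = 1 / (1 + exp(−(θ − b)))
Exponent: (-1.9 − (-0.50)) = -1.4000
1/(1 + e^{1.4000}) = 0.1978
P = 0.1978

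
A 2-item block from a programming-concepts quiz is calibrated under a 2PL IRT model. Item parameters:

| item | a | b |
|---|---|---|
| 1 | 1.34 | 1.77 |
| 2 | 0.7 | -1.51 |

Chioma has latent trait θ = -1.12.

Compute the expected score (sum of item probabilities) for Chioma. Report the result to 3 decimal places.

0.588

P(θ) = 1 / (1 + exp(−a(θ − b)))
P_1 = 1/(1+e^{3.8726}) = 0.0204
P_2 = 1/(1+e^{-0.2730}) = 0.5678
E[score] = 0.0204 + 0.5678 = 0.5882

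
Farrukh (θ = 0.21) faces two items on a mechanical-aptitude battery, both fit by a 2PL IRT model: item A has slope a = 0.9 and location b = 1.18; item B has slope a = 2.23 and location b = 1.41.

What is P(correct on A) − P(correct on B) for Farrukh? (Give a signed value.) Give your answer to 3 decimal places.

0.230

P(θ) = 1 / (1 + exp(−a(θ − b)))
P_A = 0.2946
P_B = 0.0644
P_A − P_B = 0.2302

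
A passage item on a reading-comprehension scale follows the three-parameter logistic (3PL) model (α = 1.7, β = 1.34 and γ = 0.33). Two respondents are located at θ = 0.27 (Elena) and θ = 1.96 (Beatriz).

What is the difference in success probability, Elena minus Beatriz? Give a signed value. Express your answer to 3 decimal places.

-0.403

P(θ) = γ + (1 − γ) · 1 / (1 + exp(−α(θ − β)))
P(Elena) = 0.4235  [exponent -1.8190]
P(Beatriz) = 0.8268  [exponent 1.0540]
Difference = 0.4235 − 0.8268 = -0.4033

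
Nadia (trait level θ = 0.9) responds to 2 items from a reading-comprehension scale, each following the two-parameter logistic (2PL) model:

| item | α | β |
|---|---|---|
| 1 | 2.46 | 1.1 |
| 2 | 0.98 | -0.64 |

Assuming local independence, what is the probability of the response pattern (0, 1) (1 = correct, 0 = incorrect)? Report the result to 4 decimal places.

0.5082

P(θ) = 1 / (1 + exp(−α(θ − β)))
P_1 = 1/(1+e^{0.4920}) = 0.3794
P_2 = 1/(1+e^{-1.5092}) = 0.8189
L = (1−P_1) × P_2 = 0.6206 × 0.8189 = 0.50822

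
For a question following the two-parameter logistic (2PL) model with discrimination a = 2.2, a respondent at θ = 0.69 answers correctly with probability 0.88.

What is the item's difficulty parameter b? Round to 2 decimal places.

P(θ) = 1 / (1 + exp(−a(θ − b)))
logit(0.88) = ln(0.88/0.12) = 1.9924
b = θ − logit/(a) = 0.69 − 1.9924/2.2000 = -0.2157

-0.22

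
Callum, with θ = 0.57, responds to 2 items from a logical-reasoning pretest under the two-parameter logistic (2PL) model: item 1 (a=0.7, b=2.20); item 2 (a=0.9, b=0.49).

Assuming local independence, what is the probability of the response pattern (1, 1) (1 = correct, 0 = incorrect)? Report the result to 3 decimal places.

0.125

P(θ) = 1 / (1 + exp(−a(θ − b)))
P_1 = 1/(1+e^{1.1410}) = 0.2421
P_2 = 1/(1+e^{-0.0720}) = 0.5180
L = P_1 × P_2 = 0.2421 × 0.5180 = 0.12542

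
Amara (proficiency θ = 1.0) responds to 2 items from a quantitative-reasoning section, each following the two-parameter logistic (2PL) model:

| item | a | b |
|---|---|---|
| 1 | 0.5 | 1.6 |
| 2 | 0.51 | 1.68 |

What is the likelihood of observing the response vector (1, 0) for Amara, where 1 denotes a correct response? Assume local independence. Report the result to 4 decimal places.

0.2493

P(θ) = 1 / (1 + exp(−a(θ − b)))
P_1 = 1/(1+e^{0.3000}) = 0.4256
P_2 = 1/(1+e^{0.3468}) = 0.4142
L = P_1 × (1−P_2) = 0.4256 × 0.5858 = 0.24931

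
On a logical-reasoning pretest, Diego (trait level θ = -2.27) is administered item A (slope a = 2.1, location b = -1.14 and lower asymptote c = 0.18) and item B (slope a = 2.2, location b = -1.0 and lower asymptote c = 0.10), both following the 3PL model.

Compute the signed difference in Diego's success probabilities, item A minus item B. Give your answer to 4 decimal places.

0.0980

P(θ) = c + (1 − c) · 1 / (1 + exp(−a(θ − b)))
P_A = 0.2499
P_B = 0.1519
P_A − P_B = 0.0980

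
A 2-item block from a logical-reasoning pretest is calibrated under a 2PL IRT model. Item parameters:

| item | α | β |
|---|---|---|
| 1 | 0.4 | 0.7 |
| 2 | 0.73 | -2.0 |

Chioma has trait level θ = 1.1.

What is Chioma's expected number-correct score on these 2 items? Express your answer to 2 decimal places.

P(θ) = 1 / (1 + exp(−α(θ − β)))
P_1 = 1/(1+e^{-0.1600}) = 0.5399
P_2 = 1/(1+e^{-2.2630}) = 0.9058
E[score] = 0.5399 + 0.9058 = 1.4457

1.45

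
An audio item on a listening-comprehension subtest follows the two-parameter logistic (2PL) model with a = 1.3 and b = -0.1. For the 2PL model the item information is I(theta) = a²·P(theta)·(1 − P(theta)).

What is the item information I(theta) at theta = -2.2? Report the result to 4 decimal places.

0.0971

P = 1/(1+e^{2.7300}) = 0.0612
P(1−P) = 0.0612 × 0.9388 = 0.0575
I = a² × P(1−P) = 1.3² × 0.0575 = 0.09714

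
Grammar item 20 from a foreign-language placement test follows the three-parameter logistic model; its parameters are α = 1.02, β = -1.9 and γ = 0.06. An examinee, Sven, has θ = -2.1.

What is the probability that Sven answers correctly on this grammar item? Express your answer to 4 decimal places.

0.4822

P(θ) = γ + (1 − γ) · 1 / (1 + exp(−α(θ − β)))
Exponent: 1.02 × (-2.1 − (-1.9)) = -0.2040
1/(1 + e^{0.2040}) = 0.4492
P = 0.06 + 0.94 × 0.4492 = 0.4822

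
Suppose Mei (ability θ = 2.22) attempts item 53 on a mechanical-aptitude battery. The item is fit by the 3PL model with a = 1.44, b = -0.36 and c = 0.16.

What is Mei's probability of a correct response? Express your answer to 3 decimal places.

P(θ) = c + (1 − c) · 1 / (1 + exp(−a(θ − b)))
Exponent: 1.44 × (2.22 − (-0.36)) = 3.7152
1/(1 + e^{-3.7152}) = 0.9762
P = 0.16 + 0.84 × 0.9762 = 0.9800

0.980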